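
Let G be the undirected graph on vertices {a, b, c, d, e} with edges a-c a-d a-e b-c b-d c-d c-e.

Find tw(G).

2

A width-2 tree decomposition is:
Bags: B1 = {b, c, d}  B2 = {a, c, d}  B3 = {a, c, e}
Tree: B1–B2, B2–B3
The largest bag has 3 vertices, giving width 2; this decomposition certifies tw(G) ≤ 2. For the lower bound, the 3 vertices {a, c, d} are pairwise adjacent, and any tree decomposition puts a clique entirely inside one bag — forcing width ≥ 2. Combining the bounds, tw(G) = 2.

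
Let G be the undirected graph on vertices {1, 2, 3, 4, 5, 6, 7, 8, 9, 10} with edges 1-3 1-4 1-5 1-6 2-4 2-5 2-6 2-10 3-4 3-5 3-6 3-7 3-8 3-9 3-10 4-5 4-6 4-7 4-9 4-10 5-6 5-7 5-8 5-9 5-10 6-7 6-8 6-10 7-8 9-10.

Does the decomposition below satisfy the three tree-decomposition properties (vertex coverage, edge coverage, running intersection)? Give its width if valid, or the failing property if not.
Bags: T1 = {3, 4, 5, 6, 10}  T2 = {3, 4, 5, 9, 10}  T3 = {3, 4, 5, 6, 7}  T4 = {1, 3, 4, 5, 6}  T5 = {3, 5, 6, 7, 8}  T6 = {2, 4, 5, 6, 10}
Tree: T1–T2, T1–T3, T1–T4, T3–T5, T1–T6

Yes; width 4.

Vertex coverage: the bags together contain {1, 2, 3, 4, 5, 6, 7, 8, 9, 10}, the full vertex set. Edge coverage: each edge of G has both endpoints in at least one bag. Running intersection: for every vertex, the bags containing it form a connected subtree. All three properties hold, so this is a valid tree decomposition of width max|bag| − 1 = 4, and hence tw(G) ≤ 4.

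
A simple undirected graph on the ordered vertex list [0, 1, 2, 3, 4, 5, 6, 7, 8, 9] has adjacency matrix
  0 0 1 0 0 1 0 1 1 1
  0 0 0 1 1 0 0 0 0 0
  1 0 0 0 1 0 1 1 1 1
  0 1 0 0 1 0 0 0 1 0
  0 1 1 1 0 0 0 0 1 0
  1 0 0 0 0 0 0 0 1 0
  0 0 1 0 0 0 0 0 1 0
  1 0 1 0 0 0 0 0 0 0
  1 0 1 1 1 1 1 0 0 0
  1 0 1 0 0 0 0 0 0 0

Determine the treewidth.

A width-2 tree decomposition is:
Bags: B1 = {3, 4, 8}  B2 = {2, 4, 8}  B3 = {0, 2, 8}  B4 = {0, 5, 8}  B5 = {1, 3, 4}  B6 = {2, 6, 8}  B7 = {0, 2, 7}  B8 = {0, 2, 9}
Tree: B1–B2, B2–B3, B3–B4, B1–B5, B3–B6, B3–B7, B7–B8
Each bag holds 3 vertices, so the decomposition has width 2, which upper-bounds the treewidth. Conversely, {1, 3, 4} is a clique of size 3, and the vertices of any clique must share a bag in every tree decomposition; so some bag has ≥ 3 vertices and tw(G) ≥ 2. Combining the bounds, tw(G) = 2.

2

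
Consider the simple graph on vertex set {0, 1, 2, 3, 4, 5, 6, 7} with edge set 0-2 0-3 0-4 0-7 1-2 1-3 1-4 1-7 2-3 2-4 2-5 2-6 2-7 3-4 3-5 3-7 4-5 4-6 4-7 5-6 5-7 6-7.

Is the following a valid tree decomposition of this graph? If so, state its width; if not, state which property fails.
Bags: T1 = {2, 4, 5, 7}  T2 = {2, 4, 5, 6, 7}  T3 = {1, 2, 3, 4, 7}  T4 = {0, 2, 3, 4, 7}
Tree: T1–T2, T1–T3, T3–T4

A tree decomposition must satisfy three properties: every vertex lies in some bag; for every edge, both endpoints lie together in some bag; and for every vertex, the bags containing it form a connected subtree. Here edge (3,5) lies in no bag, so the decomposition is invalid.

No — edge (3,5) lies in no bag.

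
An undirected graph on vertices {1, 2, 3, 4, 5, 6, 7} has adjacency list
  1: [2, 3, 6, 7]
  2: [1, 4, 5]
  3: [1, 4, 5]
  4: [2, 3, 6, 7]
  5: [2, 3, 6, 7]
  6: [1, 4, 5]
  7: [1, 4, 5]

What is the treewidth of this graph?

3

A width-3 tree decomposition is:
Bags: B1 = {1, 4, 5, 6}  B2 = {1, 4, 5, 7}  B3 = {1, 3, 4, 5}  B4 = {1, 2, 4, 5}
Tree: B1–B2, B2–B3, B3–B4
Each bag holds 4 vertices, so the decomposition has width 3, which upper-bounds the treewidth. For the lower bound: the 4 vertex sets {5,6}, {1,7}, {4}, {3} are disjoint, each induces a connected subgraph, and every pair is joined by at least one edge of G. Contracting each set to a single vertex therefore yields K_{4} as a minor, and since treewidth is minor-monotone, tw(G) ≥ tw(K_{4}) = 3. The upper and lower bounds meet at 3, so that is the treewidth.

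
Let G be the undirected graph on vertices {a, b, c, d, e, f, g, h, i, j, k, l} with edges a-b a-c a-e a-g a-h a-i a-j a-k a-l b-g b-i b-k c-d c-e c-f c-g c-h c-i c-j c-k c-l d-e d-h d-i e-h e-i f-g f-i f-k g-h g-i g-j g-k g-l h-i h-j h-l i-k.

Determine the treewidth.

4

A width-4 tree decomposition is:
Bags: B1 = {a, c, e, h, i}  B2 = {a, c, g, h, i}  B3 = {a, c, g, h, j}  B4 = {c, d, e, h, i}  B5 = {a, c, g, i, k}  B6 = {c, f, g, i, k}  B7 = {a, c, g, h, l}  B8 = {a, b, g, i, k}
Tree: B1–B2, B2–B3, B1–B4, B2–B5, B5–B6, B3–B7, B5–B8
Each bag holds 5 vertices, so the decomposition has width 4, which upper-bounds the treewidth. For the lower bound, the 5 vertices {c, d, e, h, i} are pairwise adjacent, and any tree decomposition puts a clique entirely inside one bag — forcing width ≥ 4. The upper and lower bounds meet at 4, so that is the treewidth.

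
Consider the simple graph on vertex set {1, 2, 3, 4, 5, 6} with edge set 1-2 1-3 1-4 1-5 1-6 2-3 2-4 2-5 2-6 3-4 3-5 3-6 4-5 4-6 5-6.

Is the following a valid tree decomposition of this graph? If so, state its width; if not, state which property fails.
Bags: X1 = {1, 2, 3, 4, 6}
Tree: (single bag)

No — vertex 5 appears in no bag.

A tree decomposition must satisfy three properties: every vertex lies in some bag; for every edge, both endpoints lie together in some bag; and for every vertex, the bags containing it form a connected subtree. Here vertex 5 appears in no bag, so the decomposition is invalid.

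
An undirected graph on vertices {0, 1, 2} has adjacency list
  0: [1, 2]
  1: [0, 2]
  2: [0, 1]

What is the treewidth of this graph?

2

A width-2 tree decomposition is:
Bags: B1 = {0, 1, 2}
Tree: (single bag)
With just one bag of size 3, the width is 3 − 1 = 2, so tw(G) ≤ 2. Conversely, {0, 1, 2} is a clique of size 3, and the vertices of any clique must share a bag in every tree decomposition; so some bag has ≥ 3 vertices and tw(G) ≥ 2. The upper and lower bounds meet at 2, so that is the treewidth.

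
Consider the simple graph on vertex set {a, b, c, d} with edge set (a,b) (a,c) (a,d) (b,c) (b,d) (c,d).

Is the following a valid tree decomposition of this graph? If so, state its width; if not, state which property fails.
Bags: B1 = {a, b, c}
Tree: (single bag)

A tree decomposition must satisfy three properties: every vertex lies in some bag; for every edge, both endpoints lie together in some bag; and for every vertex, the bags containing it form a connected subtree. Here vertex d appears in no bag, so the decomposition is invalid.

No — vertex d appears in no bag.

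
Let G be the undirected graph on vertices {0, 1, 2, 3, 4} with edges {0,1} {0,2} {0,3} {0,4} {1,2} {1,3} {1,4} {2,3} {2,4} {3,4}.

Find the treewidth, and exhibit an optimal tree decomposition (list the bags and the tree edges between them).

A single bag containing all 5 vertices is trivially a valid decomposition of width 4. For the lower bound, the 5 vertices {0, 1, 2, 3, 4} are pairwise adjacent, and any tree decomposition puts a clique entirely inside one bag — forcing width ≥ 4. Therefore the treewidth is 4.

Treewidth 4.
Bags: B1 = {0, 1, 2, 3, 4}
Tree: (single bag)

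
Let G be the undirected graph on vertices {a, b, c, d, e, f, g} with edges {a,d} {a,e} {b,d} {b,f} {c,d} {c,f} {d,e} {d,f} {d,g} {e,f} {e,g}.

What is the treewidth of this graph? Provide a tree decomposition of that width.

Treewidth 2.
Bags: B1 = {c, d, f}  B2 = {b, d, f}  B3 = {d, e, f}  B4 = {a, d, e}  B5 = {d, e, g}
Tree: B1–B2, B1–B3, B3–B4, B3–B5

Every bag has size at most 3, so the width is 3 − 1 = 2 and tw(G) ≤ 2. Conversely, {d, e, g} is a clique of size 3, and the vertices of any clique must share a bag in every tree decomposition; so some bag has ≥ 3 vertices and tw(G) ≥ 2. The upper and lower bounds meet at 2, so that is the treewidth.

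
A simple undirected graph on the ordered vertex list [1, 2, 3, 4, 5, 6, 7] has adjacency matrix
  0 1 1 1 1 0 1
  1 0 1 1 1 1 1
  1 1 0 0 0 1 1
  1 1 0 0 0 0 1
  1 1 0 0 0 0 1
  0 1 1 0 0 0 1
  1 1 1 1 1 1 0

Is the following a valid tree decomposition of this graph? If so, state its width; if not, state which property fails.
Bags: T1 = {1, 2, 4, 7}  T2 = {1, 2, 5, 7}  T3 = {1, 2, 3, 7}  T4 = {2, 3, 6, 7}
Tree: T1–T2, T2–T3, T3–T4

Checking the three conditions: (i) the bags cover all of {1, 2, 3, 4, 5, 6, 7}; (ii) for each edge, some bag contains both endpoints; (iii) the bags containing any fixed vertex form a subtree. All hold, so the decomposition is valid with width 4 − 1 = 3.

Yes; width 3.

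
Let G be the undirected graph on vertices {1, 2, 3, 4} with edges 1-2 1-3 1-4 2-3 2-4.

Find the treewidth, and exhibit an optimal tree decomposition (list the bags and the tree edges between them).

The largest bag has 3 vertices, giving width 2; this decomposition certifies tw(G) ≤ 2. For the lower bound, the 3 vertices {1, 2, 3} are pairwise adjacent, and any tree decomposition puts a clique entirely inside one bag — forcing width ≥ 2. Hence tw(G) = 2 exactly.

Treewidth 2.
One optimal decomposition is:
Bags: B1 = {1, 2, 4}  B2 = {1, 2, 3}
Tree: B1–B2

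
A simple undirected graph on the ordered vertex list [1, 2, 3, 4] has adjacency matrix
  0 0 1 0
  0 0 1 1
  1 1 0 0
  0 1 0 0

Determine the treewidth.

1

A width-1 tree decomposition is:
Bags: B1 = {2, 4}  B2 = {2, 3}  B3 = {1, 3}
Tree: B1–B2, B2–B3
Each bag holds 2 vertices, so the decomposition has width 1, which upper-bounds the treewidth. Any graph with an edge has treewidth ≥ 1, and G has the edge 4–2. The upper and lower bounds meet at 1, so that is the treewidth.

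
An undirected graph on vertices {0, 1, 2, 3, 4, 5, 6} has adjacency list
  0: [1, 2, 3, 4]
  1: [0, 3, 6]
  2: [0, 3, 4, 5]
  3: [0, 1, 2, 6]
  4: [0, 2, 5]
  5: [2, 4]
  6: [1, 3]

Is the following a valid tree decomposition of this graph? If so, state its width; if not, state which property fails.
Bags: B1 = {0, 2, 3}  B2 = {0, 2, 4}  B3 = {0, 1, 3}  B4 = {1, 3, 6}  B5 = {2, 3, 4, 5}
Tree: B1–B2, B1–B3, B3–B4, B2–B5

No — bags containing vertex 3 are not connected in the tree.

A tree decomposition must satisfy three properties: every vertex lies in some bag; for every edge, both endpoints lie together in some bag; and for every vertex, the bags containing it form a connected subtree. Here bags containing vertex 3 are not connected in the tree, so the decomposition is invalid.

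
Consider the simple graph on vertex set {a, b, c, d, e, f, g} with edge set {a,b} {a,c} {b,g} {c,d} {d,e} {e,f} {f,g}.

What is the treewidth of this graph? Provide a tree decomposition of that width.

Every bag has size at most 3, so the width is 3 − 1 = 2 and tw(G) ≤ 2. Since a–c–d–e–f–g–b–a is a cycle in G, G is not acyclic. Forests are exactly the graphs of treewidth ≤ 1, so tw(G) ≥ 2. Therefore the treewidth is 2.

Treewidth 2.
One such decomposition:
Bags: B1 = {a, c, d}  B2 = {a, d, e}  B3 = {a, e, f}  B4 = {a, f, g}  B5 = {a, b, g}
Tree: B1–B2, B2–B3, B3–B4, B4–B5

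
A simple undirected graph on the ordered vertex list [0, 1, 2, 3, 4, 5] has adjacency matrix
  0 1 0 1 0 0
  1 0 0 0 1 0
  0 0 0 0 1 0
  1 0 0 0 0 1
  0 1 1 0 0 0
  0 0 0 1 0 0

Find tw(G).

1

A width-1 tree decomposition is:
Bags: B1 = {2, 4}  B2 = {1, 4}  B3 = {0, 1}  B4 = {0, 3}  B5 = {3, 5}
Tree: B1–B2, B2–B3, B3–B4, B4–B5
The largest bag has 2 vertices, giving width 1; this decomposition certifies tw(G) ≤ 1. Since G has at least one edge (e.g. 2–4), it is not an edgeless graph, so tw(G) ≥ 1. Combining the bounds, tw(G) = 1.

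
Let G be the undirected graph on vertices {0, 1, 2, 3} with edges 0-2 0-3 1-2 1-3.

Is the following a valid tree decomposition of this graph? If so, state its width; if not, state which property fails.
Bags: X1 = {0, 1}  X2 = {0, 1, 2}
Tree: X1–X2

A tree decomposition must satisfy three properties: every vertex lies in some bag; for every edge, both endpoints lie together in some bag; and for every vertex, the bags containing it form a connected subtree. Here vertex 3 appears in no bag, so the decomposition is invalid.

No — vertex 3 appears in no bag.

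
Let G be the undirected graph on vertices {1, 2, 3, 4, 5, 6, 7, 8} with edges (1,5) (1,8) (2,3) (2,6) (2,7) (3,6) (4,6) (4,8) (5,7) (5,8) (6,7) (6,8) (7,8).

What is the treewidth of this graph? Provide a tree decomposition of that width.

Each bag holds 3 vertices, so the decomposition has width 2, which upper-bounds the treewidth. On the other hand G contains the 3-clique {1, 5, 8}. A clique must lie in a single bag of any decomposition, so no decomposition can have width below 2. Hence tw(G) = 2 exactly.

Treewidth 2.
Bags: B1 = {6, 7, 8}  B2 = {2, 6, 7}  B3 = {4, 6, 8}  B4 = {5, 7, 8}  B5 = {1, 5, 8}  B6 = {2, 3, 6}
Tree: B1–B2, B1–B3, B1–B4, B4–B5, B2–B6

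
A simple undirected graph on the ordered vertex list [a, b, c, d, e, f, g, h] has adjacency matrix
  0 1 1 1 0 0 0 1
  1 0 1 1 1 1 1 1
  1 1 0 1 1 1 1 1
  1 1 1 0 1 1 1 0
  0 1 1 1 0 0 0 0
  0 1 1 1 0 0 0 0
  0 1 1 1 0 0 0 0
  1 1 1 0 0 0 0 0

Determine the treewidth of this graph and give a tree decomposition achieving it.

Treewidth 3.
One optimal decomposition is:
Bags: B1 = {b, c, d, f}  B2 = {a, b, c, d}  B3 = {a, b, c, h}  B4 = {b, c, d, e}  B5 = {b, c, d, g}
Tree: B1–B2, B2–B3, B1–B4, B4–B5

Each bag holds 4 vertices, so the decomposition has width 3, which upper-bounds the treewidth. For the lower bound, the 4 vertices {b, c, d, g} are pairwise adjacent, and any tree decomposition puts a clique entirely inside one bag — forcing width ≥ 3. Combining the bounds, tw(G) = 3.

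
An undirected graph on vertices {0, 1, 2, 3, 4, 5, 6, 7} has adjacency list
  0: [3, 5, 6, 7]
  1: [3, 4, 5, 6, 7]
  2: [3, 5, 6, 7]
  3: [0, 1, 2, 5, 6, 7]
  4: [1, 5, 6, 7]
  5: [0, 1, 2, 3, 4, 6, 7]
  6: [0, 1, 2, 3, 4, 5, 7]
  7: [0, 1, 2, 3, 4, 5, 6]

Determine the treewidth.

A width-4 tree decomposition is:
Bags: B1 = {0, 3, 5, 6, 7}  B2 = {1, 3, 5, 6, 7}  B3 = {1, 4, 5, 6, 7}  B4 = {2, 3, 5, 6, 7}
Tree: B1–B2, B2–B3, B1–B4
The largest bag has 5 vertices, giving width 4; this decomposition certifies tw(G) ≤ 4. Conversely, {0, 3, 5, 6, 7} is a clique of size 5, and the vertices of any clique must share a bag in every tree decomposition; so some bag has ≥ 5 vertices and tw(G) ≥ 4. The upper and lower bounds meet at 4, so that is the treewidth.

4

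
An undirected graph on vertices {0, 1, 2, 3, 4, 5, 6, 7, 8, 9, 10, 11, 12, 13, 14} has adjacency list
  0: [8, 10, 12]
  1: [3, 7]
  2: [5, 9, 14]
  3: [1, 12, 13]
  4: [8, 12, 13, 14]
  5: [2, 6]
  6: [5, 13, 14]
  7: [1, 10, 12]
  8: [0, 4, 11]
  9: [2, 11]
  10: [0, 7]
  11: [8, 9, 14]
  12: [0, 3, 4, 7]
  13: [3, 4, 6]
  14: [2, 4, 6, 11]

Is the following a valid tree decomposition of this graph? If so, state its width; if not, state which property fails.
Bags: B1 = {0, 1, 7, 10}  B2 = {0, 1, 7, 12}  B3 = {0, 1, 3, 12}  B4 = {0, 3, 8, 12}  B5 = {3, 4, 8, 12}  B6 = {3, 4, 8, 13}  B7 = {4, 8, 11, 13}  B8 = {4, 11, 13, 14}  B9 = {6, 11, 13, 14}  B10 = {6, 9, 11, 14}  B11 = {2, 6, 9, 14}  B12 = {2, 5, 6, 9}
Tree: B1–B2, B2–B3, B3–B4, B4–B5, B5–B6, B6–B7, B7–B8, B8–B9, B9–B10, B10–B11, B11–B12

Checking the three conditions: (i) the bags cover all of {0, 1, 2, 3, 4, 5, 6, 7, 8, 9, 10, 11, 12, 13, 14}; (ii) for each edge, some bag contains both endpoints; (iii) the bags containing any fixed vertex form a subtree. All hold, so the decomposition is valid with width 4 − 1 = 3.

Yes; width 3.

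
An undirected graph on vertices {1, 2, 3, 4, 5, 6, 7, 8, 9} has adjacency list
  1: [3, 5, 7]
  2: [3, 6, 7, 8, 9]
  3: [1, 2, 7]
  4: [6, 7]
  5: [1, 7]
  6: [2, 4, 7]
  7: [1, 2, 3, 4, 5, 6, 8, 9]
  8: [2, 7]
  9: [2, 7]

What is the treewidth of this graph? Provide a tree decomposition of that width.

Treewidth 2.
One optimal decomposition is:
Bags: B1 = {1, 3, 7}  B2 = {1, 5, 7}  B3 = {2, 3, 7}  B4 = {2, 7, 9}  B5 = {2, 7, 8}  B6 = {2, 6, 7}  B7 = {4, 6, 7}
Tree: B1–B2, B1–B3, B3–B4, B3–B5, B5–B6, B6–B7

The largest bag has 3 vertices, giving width 2; this decomposition certifies tw(G) ≤ 2. For the lower bound, the 3 vertices {1, 3, 7} are pairwise adjacent, and any tree decomposition puts a clique entirely inside one bag — forcing width ≥ 2. The upper and lower bounds meet at 2, so that is the treewidth.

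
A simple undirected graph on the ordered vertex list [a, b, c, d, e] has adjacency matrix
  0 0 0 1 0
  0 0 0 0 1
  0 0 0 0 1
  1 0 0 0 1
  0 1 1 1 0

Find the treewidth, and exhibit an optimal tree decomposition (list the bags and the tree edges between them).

Treewidth 1.
One such decomposition:
Bags: B1 = {d, e}  B2 = {b, e}  B3 = {a, d}  B4 = {c, e}
Tree: B1–B2, B1–B3, B1–B4

Every bag has size at most 2, so the width is 2 − 1 = 1 and tw(G) ≤ 1. Any graph with an edge has treewidth ≥ 1, and G has the edge d–e. Therefore the treewidth is 1.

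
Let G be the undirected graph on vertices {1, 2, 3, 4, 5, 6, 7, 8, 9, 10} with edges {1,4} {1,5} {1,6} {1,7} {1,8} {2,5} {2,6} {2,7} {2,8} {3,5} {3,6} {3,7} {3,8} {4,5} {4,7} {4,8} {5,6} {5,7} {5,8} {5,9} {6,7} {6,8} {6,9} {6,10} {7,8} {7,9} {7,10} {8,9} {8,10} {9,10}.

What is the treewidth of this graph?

A width-4 tree decomposition is:
Bags: B1 = {6, 7, 8, 9, 10}  B2 = {5, 6, 7, 8, 9}  B3 = {2, 5, 6, 7, 8}  B4 = {1, 5, 6, 7, 8}  B5 = {3, 5, 6, 7, 8}  B6 = {1, 4, 5, 7, 8}
Tree: B1–B2, B2–B3, B3–B4, B3–B5, B4–B6
The largest bag has 5 vertices, giving width 4; this decomposition certifies tw(G) ≤ 4. On the other hand G contains the 5-clique {6, 7, 8, 9, 10}. A clique must lie in a single bag of any decomposition, so no decomposition can have width below 4. Hence tw(G) = 4 exactly.

4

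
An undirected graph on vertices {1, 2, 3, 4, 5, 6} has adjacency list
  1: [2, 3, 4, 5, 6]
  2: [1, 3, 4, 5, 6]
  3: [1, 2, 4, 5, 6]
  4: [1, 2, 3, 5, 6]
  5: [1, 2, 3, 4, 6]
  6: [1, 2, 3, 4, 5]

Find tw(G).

5

A width-5 tree decomposition is:
Bags: B1 = {1, 2, 3, 4, 5, 6}
Tree: (single bag)
A single bag containing all 6 vertices is trivially a valid decomposition of width 5. On the other hand G contains the 6-clique {1, 2, 3, 4, 5, 6}. A clique must lie in a single bag of any decomposition, so no decomposition can have width below 5. Hence tw(G) = 5 exactly.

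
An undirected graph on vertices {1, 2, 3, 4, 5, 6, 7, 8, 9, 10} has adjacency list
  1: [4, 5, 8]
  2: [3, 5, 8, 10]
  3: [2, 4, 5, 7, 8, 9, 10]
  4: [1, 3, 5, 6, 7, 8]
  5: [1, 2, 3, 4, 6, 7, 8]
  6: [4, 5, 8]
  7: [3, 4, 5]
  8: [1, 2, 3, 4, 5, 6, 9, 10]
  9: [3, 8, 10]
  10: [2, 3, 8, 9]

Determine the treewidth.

3

A width-3 tree decomposition is:
Bags: B1 = {2, 3, 5, 8}  B2 = {3, 4, 5, 8}  B3 = {2, 3, 8, 10}  B4 = {4, 5, 6, 8}  B5 = {1, 4, 5, 8}  B6 = {3, 4, 5, 7}  B7 = {3, 8, 9, 10}
Tree: B1–B2, B1–B3, B2–B4, B2–B5, B2–B6, B3–B7
The largest bag has 4 vertices, giving width 3; this decomposition certifies tw(G) ≤ 3. For the lower bound, the 4 vertices {1, 4, 5, 8} are pairwise adjacent, and any tree decomposition puts a clique entirely inside one bag — forcing width ≥ 3. The upper and lower bounds meet at 3, so that is the treewidth.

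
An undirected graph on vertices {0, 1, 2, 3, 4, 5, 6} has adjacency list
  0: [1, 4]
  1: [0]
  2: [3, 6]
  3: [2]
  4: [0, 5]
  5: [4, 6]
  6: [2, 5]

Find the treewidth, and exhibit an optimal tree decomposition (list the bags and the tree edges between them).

Each bag holds 2 vertices, so the decomposition has width 1, which upper-bounds the treewidth. Since G has at least one edge (e.g. 1–0), it is not an edgeless graph, so tw(G) ≥ 1. Combining the bounds, tw(G) = 1.

Treewidth 1.
One such decomposition:
Bags: B1 = {0, 1}  B2 = {0, 4}  B3 = {4, 5}  B4 = {5, 6}  B5 = {2, 6}  B6 = {2, 3}
Tree: B1–B2, B2–B3, B3–B4, B4–B5, B5–B6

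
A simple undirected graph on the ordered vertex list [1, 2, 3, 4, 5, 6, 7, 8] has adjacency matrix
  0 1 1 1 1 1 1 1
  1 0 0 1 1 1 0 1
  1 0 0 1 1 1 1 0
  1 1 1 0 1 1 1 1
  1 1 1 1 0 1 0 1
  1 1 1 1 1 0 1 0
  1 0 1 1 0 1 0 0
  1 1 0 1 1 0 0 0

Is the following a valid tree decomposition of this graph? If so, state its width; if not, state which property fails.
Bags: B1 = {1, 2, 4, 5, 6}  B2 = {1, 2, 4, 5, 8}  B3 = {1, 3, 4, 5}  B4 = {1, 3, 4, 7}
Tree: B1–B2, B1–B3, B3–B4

A tree decomposition must satisfy three properties: every vertex lies in some bag; for every edge, both endpoints lie together in some bag; and for every vertex, the bags containing it form a connected subtree. Here edge (6,3) lies in no bag, so the decomposition is invalid.

No — edge (6,3) lies in no bag.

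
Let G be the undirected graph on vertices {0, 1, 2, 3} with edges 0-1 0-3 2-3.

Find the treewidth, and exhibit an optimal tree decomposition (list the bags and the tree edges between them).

Treewidth 1.
Bags: B1 = {0, 1}  B2 = {0, 3}  B3 = {2, 3}
Tree: B1–B2, B2–B3

Every bag has size at most 2, so the width is 2 − 1 = 1 and tw(G) ≤ 1. Any graph with an edge has treewidth ≥ 1, and G has the edge 0–1. Therefore the treewidth is 1.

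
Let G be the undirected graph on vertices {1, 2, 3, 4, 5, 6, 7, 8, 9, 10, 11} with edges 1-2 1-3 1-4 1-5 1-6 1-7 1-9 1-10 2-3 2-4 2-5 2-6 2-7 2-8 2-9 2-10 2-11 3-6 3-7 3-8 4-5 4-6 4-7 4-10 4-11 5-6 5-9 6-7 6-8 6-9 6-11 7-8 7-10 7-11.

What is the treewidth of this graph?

4

A width-4 tree decomposition is:
Bags: B1 = {1, 2, 3, 6, 7}  B2 = {1, 2, 4, 6, 7}  B3 = {2, 4, 6, 7, 11}  B4 = {2, 3, 6, 7, 8}  B5 = {1, 2, 4, 5, 6}  B6 = {1, 2, 4, 7, 10}  B7 = {1, 2, 5, 6, 9}
Tree: B1–B2, B2–B3, B1–B4, B2–B5, B2–B6, B5–B7
Each bag holds 5 vertices, so the decomposition has width 4, which upper-bounds the treewidth. Conversely, {1, 2, 4, 7, 10} is a clique of size 5, and the vertices of any clique must share a bag in every tree decomposition; so some bag has ≥ 5 vertices and tw(G) ≥ 4. Therefore the treewidth is 4.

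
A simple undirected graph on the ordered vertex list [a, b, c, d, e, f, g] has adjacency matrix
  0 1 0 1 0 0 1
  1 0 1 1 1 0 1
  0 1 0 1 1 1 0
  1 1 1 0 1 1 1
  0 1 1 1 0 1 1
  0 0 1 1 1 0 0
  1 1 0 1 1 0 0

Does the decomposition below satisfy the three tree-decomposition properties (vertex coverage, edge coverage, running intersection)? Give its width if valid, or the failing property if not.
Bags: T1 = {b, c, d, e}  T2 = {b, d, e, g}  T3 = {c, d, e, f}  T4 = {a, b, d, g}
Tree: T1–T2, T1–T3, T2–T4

Vertex coverage: the bags together contain {a, b, c, d, e, f, g}, the full vertex set. Edge coverage: each edge of G has both endpoints in at least one bag. Running intersection: for every vertex, the bags containing it form a connected subtree. All three properties hold, so this is a valid tree decomposition of width max|bag| − 1 = 3, and hence tw(G) ≤ 3.

Yes; width 3.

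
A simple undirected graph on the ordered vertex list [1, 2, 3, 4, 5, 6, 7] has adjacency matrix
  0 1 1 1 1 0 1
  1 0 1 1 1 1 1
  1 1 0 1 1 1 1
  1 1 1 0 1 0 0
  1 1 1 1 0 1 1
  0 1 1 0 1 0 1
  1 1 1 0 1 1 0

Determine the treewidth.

A width-4 tree decomposition is:
Bags: B1 = {1, 2, 3, 5, 7}  B2 = {2, 3, 5, 6, 7}  B3 = {1, 2, 3, 4, 5}
Tree: B1–B2, B1–B3
Each bag holds 5 vertices, so the decomposition has width 4, which upper-bounds the treewidth. For the lower bound, the 5 vertices {1, 2, 3, 4, 5} are pairwise adjacent, and any tree decomposition puts a clique entirely inside one bag — forcing width ≥ 4. The upper and lower bounds meet at 4, so that is the treewidth.

4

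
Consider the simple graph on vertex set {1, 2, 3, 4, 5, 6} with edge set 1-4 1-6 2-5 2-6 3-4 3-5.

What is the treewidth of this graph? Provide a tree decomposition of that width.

Every bag has size at most 3, so the width is 3 − 1 = 2 and tw(G) ≤ 2. The edges 2–5–3–4–1–6–2 form a cycle, so G is not a tree and its treewidth is at least 2. Hence tw(G) = 2 exactly.

Treewidth 2.
One such decomposition:
Bags: B1 = {2, 3, 5}  B2 = {2, 3, 4}  B3 = {1, 2, 4}  B4 = {1, 2, 6}
Tree: B1–B2, B2–B3, B3–B4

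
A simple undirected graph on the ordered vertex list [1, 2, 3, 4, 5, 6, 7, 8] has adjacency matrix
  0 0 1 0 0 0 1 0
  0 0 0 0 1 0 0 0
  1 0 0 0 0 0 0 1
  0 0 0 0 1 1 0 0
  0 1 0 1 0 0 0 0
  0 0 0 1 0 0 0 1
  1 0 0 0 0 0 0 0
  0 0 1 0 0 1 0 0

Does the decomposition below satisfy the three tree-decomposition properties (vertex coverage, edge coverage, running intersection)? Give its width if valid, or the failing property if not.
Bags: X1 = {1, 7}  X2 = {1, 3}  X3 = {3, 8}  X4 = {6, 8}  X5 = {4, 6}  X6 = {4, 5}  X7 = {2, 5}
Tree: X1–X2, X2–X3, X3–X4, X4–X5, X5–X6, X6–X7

Vertex coverage: the bags together contain {1, 2, 3, 4, 5, 6, 7, 8}, the full vertex set. Edge coverage: each edge of G has both endpoints in at least one bag. Running intersection: for every vertex, the bags containing it form a connected subtree. All three properties hold, so this is a valid tree decomposition of width max|bag| − 1 = 1, and hence tw(G) ≤ 1.

Yes; width 1.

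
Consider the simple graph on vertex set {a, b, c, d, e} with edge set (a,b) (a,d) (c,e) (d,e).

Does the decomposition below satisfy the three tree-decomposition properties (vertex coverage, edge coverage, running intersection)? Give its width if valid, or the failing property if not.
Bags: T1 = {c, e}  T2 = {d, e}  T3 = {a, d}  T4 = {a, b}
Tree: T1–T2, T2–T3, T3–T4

Checking the three conditions: (i) the bags cover all of {a, b, c, d, e}; (ii) for each edge, some bag contains both endpoints; (iii) the bags containing any fixed vertex form a subtree. All hold, so the decomposition is valid with width 2 − 1 = 1.

Yes; width 1.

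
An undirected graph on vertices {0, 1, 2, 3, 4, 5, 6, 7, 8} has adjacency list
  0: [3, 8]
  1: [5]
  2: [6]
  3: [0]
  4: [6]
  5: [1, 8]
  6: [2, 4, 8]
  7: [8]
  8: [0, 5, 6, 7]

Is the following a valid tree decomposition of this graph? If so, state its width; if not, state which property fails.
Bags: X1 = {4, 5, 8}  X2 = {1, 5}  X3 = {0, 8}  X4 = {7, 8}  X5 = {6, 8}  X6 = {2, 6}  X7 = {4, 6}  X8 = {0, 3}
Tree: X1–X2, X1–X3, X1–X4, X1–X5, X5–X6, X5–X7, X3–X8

No — bags containing vertex 4 are not connected in the tree.

A tree decomposition must satisfy three properties: every vertex lies in some bag; for every edge, both endpoints lie together in some bag; and for every vertex, the bags containing it form a connected subtree. Here bags containing vertex 4 are not connected in the tree, so the decomposition is invalid.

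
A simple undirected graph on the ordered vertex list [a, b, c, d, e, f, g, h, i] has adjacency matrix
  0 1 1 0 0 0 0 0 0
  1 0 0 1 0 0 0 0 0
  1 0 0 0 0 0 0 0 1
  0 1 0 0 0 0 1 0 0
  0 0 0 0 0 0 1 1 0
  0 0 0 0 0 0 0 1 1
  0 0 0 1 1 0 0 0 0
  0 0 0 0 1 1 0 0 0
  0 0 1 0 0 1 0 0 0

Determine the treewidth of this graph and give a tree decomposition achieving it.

Treewidth 2.
One optimal decomposition is:
Bags: B1 = {e, f, h}  B2 = {e, f, g}  B3 = {d, f, g}  B4 = {b, d, f}  B5 = {a, b, f}  B6 = {a, c, f}  B7 = {c, f, i}
Tree: B1–B2, B2–B3, B3–B4, B4–B5, B5–B6, B6–B7

Every bag has size at most 3, so the width is 3 − 1 = 2 and tw(G) ≤ 2. The edges f–h–e–g–d–b–a–c–i–f form a cycle, so G is not a tree and its treewidth is at least 2. Therefore the treewidth is 2.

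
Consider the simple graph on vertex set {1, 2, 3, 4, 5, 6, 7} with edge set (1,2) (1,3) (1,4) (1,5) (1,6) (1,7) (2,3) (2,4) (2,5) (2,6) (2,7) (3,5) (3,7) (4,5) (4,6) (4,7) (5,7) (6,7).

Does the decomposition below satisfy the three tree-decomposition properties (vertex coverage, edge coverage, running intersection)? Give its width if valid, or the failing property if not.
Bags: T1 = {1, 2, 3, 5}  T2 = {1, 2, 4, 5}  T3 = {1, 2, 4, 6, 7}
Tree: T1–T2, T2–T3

No — edge (3,7) lies in no bag.

A tree decomposition must satisfy three properties: every vertex lies in some bag; for every edge, both endpoints lie together in some bag; and for every vertex, the bags containing it form a connected subtree. Here edge (3,7) lies in no bag, so the decomposition is invalid.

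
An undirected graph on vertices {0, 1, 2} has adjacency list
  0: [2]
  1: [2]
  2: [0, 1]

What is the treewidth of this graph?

1

A width-1 tree decomposition is:
Bags: B1 = {1, 2}  B2 = {0, 2}
Tree: B1–B2
The largest bag has 2 vertices, giving width 1; this decomposition certifies tw(G) ≤ 1. G has an edge, so its treewidth is at least 1. Hence tw(G) = 1 exactly.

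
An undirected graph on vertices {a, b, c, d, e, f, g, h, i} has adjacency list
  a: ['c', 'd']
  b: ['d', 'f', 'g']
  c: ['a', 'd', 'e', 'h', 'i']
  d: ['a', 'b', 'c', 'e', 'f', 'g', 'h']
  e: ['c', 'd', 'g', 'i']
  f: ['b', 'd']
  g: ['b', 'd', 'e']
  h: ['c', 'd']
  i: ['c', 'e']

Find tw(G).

2

A width-2 tree decomposition is:
Bags: B1 = {d, e, g}  B2 = {c, d, e}  B3 = {a, c, d}  B4 = {b, d, g}  B5 = {b, d, f}  B6 = {c, e, i}  B7 = {c, d, h}
Tree: B1–B2, B2–B3, B1–B4, B4–B5, B2–B6, B3–B7
The largest bag has 3 vertices, giving width 2; this decomposition certifies tw(G) ≤ 2. Conversely, {d, e, g} is a clique of size 3, and the vertices of any clique must share a bag in every tree decomposition; so some bag has ≥ 3 vertices and tw(G) ≥ 2. Combining the bounds, tw(G) = 2.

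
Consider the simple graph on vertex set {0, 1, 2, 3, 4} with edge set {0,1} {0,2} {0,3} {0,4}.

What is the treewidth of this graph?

1

A width-1 tree decomposition is:
Bags: B1 = {0, 2}  B2 = {0, 1}  B3 = {0, 4}  B4 = {0, 3}
Tree: B1–B2, B2–B3, B1–B4
Each bag holds 2 vertices, so the decomposition has width 1, which upper-bounds the treewidth. Since G has at least one edge (e.g. 2–0), it is not an edgeless graph, so tw(G) ≥ 1. Hence tw(G) = 1 exactly.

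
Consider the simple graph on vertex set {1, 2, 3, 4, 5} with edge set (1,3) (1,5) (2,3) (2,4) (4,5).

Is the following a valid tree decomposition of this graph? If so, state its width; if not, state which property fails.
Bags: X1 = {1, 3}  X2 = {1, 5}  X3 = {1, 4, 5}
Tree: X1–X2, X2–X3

No — vertex 2 appears in no bag.

A tree decomposition must satisfy three properties: every vertex lies in some bag; for every edge, both endpoints lie together in some bag; and for every vertex, the bags containing it form a connected subtree. Here vertex 2 appears in no bag, so the decomposition is invalid.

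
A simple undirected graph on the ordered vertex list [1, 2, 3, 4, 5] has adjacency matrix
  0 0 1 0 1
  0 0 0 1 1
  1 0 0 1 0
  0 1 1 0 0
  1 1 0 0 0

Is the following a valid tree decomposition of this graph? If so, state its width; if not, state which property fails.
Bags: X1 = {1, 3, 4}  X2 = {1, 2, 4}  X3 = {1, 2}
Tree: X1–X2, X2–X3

A tree decomposition must satisfy three properties: every vertex lies in some bag; for every edge, both endpoints lie together in some bag; and for every vertex, the bags containing it form a connected subtree. Here vertex 5 appears in no bag, so the decomposition is invalid.

No — vertex 5 appears in no bag.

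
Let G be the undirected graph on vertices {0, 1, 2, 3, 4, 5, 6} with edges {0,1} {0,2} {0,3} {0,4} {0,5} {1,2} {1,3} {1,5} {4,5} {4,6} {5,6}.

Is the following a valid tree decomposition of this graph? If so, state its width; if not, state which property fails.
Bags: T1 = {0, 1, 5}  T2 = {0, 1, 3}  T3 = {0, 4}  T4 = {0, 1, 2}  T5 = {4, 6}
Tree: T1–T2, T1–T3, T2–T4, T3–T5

A tree decomposition must satisfy three properties: every vertex lies in some bag; for every edge, both endpoints lie together in some bag; and for every vertex, the bags containing it form a connected subtree. Here edge (5,4) lies in no bag, so the decomposition is invalid.

No — edge (5,4) lies in no bag.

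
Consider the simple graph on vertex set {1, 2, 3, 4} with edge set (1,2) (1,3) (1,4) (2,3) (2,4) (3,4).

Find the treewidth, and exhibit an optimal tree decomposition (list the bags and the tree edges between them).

Treewidth 3.
One such decomposition:
Bags: B1 = {1, 2, 3, 4}
Tree: (single bag)

With just one bag of size 4, the width is 4 − 1 = 3, so tw(G) ≤ 3. Conversely, {1, 2, 3, 4} is a clique of size 4, and the vertices of any clique must share a bag in every tree decomposition; so some bag has ≥ 4 vertices and tw(G) ≥ 3. Hence tw(G) = 3 exactly.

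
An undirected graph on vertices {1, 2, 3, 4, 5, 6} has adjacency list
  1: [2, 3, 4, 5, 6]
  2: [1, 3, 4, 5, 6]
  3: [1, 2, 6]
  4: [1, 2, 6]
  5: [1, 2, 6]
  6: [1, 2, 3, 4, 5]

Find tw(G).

A width-3 tree decomposition is:
Bags: B1 = {1, 2, 4, 6}  B2 = {1, 2, 3, 6}  B3 = {1, 2, 5, 6}
Tree: B1–B2, B2–B3
Each bag holds 4 vertices, so the decomposition has width 3, which upper-bounds the treewidth. On the other hand G contains the 4-clique {1, 2, 3, 6}. A clique must lie in a single bag of any decomposition, so no decomposition can have width below 3. Therefore the treewidth is 3.

3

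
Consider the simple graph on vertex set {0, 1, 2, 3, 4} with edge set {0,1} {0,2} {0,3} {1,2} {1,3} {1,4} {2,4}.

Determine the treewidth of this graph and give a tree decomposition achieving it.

Treewidth 2.
One such decomposition:
Bags: B1 = {0, 1, 2}  B2 = {0, 1, 3}  B3 = {1, 2, 4}
Tree: B1–B2, B1–B3

Every bag has size at most 3, so the width is 3 − 1 = 2 and tw(G) ≤ 2. On the other hand G contains the 3-clique {0, 1, 2}. A clique must lie in a single bag of any decomposition, so no decomposition can have width below 2. The upper and lower bounds meet at 2, so that is the treewidth.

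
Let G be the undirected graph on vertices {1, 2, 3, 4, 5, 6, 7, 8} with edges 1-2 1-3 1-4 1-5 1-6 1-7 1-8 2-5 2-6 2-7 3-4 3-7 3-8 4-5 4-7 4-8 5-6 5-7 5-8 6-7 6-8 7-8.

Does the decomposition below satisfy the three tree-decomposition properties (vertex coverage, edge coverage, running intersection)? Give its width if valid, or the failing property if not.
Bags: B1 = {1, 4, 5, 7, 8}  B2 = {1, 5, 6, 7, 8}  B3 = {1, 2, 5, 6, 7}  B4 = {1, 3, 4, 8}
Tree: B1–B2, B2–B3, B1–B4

A tree decomposition must satisfy three properties: every vertex lies in some bag; for every edge, both endpoints lie together in some bag; and for every vertex, the bags containing it form a connected subtree. Here edge (7,3) lies in no bag, so the decomposition is invalid.

No — edge (7,3) lies in no bag.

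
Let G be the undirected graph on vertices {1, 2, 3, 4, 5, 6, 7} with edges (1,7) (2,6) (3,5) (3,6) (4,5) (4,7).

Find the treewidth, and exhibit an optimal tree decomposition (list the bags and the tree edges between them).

Every bag has size at most 2, so the width is 2 − 1 = 1 and tw(G) ≤ 1. Any graph with an edge has treewidth ≥ 1, and G has the edge 1–7. The upper and lower bounds meet at 1, so that is the treewidth.

Treewidth 1.
Bags: B1 = {1, 7}  B2 = {4, 7}  B3 = {4, 5}  B4 = {3, 5}  B5 = {3, 6}  B6 = {2, 6}
Tree: B1–B2, B2–B3, B3–B4, B4–B5, B5–B6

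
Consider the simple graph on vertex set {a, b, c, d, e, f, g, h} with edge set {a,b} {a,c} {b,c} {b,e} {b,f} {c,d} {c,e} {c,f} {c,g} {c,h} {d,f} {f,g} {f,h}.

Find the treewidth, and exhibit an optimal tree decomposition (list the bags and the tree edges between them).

Each bag holds 3 vertices, so the decomposition has width 2, which upper-bounds the treewidth. For the lower bound, the 3 vertices {a, b, c} are pairwise adjacent, and any tree decomposition puts a clique entirely inside one bag — forcing width ≥ 2. The upper and lower bounds meet at 2, so that is the treewidth.

Treewidth 2.
One optimal decomposition is:
Bags: B1 = {c, f, h}  B2 = {c, f, g}  B3 = {c, d, f}  B4 = {b, c, f}  B5 = {b, c, e}  B6 = {a, b, c}
Tree: B1–B2, B2–B3, B3–B4, B4–B5, B4–B6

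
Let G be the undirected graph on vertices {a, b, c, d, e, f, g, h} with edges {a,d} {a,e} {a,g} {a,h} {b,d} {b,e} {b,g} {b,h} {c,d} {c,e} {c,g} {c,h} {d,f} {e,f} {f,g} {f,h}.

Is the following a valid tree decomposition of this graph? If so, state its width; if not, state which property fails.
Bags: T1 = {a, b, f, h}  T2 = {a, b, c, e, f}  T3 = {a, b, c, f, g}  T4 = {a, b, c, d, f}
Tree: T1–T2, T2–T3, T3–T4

No — edge (c,h) lies in no bag.

A tree decomposition must satisfy three properties: every vertex lies in some bag; for every edge, both endpoints lie together in some bag; and for every vertex, the bags containing it form a connected subtree. Here edge (c,h) lies in no bag, so the decomposition is invalid.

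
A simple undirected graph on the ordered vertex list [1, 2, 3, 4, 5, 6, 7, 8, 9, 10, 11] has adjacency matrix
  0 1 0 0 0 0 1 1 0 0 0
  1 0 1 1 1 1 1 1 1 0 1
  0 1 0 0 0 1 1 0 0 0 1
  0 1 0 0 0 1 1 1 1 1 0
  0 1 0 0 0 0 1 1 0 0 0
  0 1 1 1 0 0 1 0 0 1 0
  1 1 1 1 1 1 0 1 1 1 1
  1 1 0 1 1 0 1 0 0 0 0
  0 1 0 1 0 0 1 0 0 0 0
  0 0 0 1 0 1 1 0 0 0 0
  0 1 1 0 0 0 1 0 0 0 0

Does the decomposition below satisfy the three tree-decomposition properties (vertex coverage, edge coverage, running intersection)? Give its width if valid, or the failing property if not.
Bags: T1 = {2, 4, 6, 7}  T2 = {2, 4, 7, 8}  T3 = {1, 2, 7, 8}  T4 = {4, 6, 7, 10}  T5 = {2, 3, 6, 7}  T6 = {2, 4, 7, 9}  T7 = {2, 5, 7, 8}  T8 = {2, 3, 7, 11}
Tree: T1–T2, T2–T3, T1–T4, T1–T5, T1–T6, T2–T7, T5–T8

Yes; width 3.

Vertex coverage: the bags together contain {1, 2, 3, 4, 5, 6, 7, 8, 9, 10, 11}, the full vertex set. Edge coverage: each edge of G has both endpoints in at least one bag. Running intersection: for every vertex, the bags containing it form a connected subtree. All three properties hold, so this is a valid tree decomposition of width max|bag| − 1 = 3, and hence tw(G) ≤ 3.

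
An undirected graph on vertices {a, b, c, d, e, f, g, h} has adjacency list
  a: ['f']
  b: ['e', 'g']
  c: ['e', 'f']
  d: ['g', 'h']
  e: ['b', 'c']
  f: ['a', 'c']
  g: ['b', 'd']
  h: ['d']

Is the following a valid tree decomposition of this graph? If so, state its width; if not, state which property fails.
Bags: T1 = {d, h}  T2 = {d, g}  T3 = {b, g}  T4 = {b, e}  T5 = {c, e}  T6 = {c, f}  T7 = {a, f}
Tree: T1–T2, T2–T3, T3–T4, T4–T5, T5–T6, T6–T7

Yes; width 1.

Every vertex of G appears in some bag (union = {a, b, c, d, e, f, g, h}); every edge is covered by a bag; and for each vertex v the set of bags containing v is connected in the bag tree. The decomposition is therefore valid. The largest bag has 2 vertices, so the width is 1.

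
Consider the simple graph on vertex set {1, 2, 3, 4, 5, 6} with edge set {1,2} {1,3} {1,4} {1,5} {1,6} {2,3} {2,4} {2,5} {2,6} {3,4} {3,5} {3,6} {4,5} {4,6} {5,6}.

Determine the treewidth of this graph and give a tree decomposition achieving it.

A single bag containing all 6 vertices is trivially a valid decomposition of width 5. On the other hand G contains the 6-clique {1, 2, 3, 4, 5, 6}. A clique must lie in a single bag of any decomposition, so no decomposition can have width below 5. The upper and lower bounds meet at 5, so that is the treewidth.

Treewidth 5.
One such decomposition:
Bags: B1 = {1, 2, 3, 4, 5, 6}
Tree: (single bag)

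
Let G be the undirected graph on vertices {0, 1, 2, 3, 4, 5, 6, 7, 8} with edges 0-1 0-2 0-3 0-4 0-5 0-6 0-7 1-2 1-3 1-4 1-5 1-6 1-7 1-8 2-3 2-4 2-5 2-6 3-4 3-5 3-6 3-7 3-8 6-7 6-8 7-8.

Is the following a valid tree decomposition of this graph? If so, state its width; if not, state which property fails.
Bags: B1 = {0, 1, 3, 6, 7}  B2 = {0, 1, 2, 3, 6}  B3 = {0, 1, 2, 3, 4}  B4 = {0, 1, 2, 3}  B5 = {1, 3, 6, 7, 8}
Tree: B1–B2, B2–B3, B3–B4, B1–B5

No — vertex 5 appears in no bag.

A tree decomposition must satisfy three properties: every vertex lies in some bag; for every edge, both endpoints lie together in some bag; and for every vertex, the bags containing it form a connected subtree. Here vertex 5 appears in no bag, so the decomposition is invalid.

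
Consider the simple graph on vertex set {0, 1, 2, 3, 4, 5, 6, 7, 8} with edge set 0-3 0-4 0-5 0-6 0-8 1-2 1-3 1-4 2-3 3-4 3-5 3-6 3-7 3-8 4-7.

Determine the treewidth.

2

A width-2 tree decomposition is:
Bags: B1 = {0, 3, 4}  B2 = {0, 3, 5}  B3 = {1, 3, 4}  B4 = {3, 4, 7}  B5 = {0, 3, 8}  B6 = {1, 2, 3}  B7 = {0, 3, 6}
Tree: B1–B2, B1–B3, B1–B4, B1–B5, B3–B6, B1–B7
Every bag has size at most 3, so the width is 3 − 1 = 2 and tw(G) ≤ 2. Conversely, {0, 3, 8} is a clique of size 3, and the vertices of any clique must share a bag in every tree decomposition; so some bag has ≥ 3 vertices and tw(G) ≥ 2. Combining the bounds, tw(G) = 2.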